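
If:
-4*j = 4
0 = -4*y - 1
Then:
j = -1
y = -1/4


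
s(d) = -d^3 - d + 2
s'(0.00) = -1.00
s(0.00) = 2.00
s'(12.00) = -433.00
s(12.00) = -1738.00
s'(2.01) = -13.12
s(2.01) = -8.13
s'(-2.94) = -26.93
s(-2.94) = 30.35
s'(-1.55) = -8.21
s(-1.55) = 7.27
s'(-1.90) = -11.83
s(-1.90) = 10.76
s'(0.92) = -3.54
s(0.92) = 0.30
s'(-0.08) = -1.02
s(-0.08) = 2.08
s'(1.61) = -8.78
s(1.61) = -3.78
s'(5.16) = -80.88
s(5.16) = -140.55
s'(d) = -3*d^2 - 1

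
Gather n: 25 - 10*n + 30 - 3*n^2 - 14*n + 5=-3*n^2 - 24*n + 60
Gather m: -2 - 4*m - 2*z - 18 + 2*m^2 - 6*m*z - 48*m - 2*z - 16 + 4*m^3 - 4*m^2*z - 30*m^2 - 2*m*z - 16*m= 4*m^3 + m^2*(-4*z - 28) + m*(-8*z - 68) - 4*z - 36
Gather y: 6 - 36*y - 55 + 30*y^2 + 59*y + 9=30*y^2 + 23*y - 40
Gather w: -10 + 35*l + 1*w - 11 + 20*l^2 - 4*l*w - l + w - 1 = 20*l^2 + 34*l + w*(2 - 4*l) - 22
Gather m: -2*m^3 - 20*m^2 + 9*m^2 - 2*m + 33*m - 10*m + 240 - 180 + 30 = -2*m^3 - 11*m^2 + 21*m + 90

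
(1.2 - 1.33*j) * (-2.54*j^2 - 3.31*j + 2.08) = 3.3782*j^3 + 1.3543*j^2 - 6.7384*j + 2.496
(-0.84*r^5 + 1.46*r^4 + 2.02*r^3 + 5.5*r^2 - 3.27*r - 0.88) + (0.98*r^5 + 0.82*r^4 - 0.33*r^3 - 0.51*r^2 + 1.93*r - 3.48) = 0.14*r^5 + 2.28*r^4 + 1.69*r^3 + 4.99*r^2 - 1.34*r - 4.36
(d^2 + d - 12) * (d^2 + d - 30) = d^4 + 2*d^3 - 41*d^2 - 42*d + 360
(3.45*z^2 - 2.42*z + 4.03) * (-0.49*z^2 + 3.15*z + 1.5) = -1.6905*z^4 + 12.0533*z^3 - 4.4227*z^2 + 9.0645*z + 6.045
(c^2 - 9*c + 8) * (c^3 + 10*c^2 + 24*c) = c^5 + c^4 - 58*c^3 - 136*c^2 + 192*c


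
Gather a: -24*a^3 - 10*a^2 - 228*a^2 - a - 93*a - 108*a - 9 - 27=-24*a^3 - 238*a^2 - 202*a - 36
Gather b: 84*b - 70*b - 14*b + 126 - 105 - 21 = 0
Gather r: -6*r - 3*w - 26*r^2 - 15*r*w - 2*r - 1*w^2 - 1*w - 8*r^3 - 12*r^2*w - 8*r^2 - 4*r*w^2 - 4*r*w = -8*r^3 + r^2*(-12*w - 34) + r*(-4*w^2 - 19*w - 8) - w^2 - 4*w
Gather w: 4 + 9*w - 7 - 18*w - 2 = -9*w - 5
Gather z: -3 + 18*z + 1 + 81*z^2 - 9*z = 81*z^2 + 9*z - 2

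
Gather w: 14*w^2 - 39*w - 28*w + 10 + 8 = 14*w^2 - 67*w + 18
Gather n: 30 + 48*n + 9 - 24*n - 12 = 24*n + 27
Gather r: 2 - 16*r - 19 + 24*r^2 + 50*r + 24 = 24*r^2 + 34*r + 7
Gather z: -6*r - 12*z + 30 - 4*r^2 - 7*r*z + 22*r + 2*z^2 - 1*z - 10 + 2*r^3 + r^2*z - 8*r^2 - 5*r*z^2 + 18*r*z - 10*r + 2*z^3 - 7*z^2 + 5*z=2*r^3 - 12*r^2 + 6*r + 2*z^3 + z^2*(-5*r - 5) + z*(r^2 + 11*r - 8) + 20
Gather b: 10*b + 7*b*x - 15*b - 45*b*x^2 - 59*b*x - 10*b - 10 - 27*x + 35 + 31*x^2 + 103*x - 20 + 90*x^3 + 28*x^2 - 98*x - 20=b*(-45*x^2 - 52*x - 15) + 90*x^3 + 59*x^2 - 22*x - 15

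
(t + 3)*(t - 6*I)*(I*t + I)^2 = -t^4 - 5*t^3 + 6*I*t^3 - 7*t^2 + 30*I*t^2 - 3*t + 42*I*t + 18*I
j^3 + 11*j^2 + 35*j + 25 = (j + 1)*(j + 5)^2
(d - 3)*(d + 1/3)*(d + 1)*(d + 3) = d^4 + 4*d^3/3 - 26*d^2/3 - 12*d - 3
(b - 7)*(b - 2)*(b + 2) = b^3 - 7*b^2 - 4*b + 28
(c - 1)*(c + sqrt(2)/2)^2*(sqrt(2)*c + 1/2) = sqrt(2)*c^4 - sqrt(2)*c^3 + 5*c^3/2 - 5*c^2/2 + sqrt(2)*c^2 - sqrt(2)*c + c/4 - 1/4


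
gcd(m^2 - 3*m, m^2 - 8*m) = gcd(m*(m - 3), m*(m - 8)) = m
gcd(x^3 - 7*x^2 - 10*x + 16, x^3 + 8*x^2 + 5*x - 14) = x^2 + x - 2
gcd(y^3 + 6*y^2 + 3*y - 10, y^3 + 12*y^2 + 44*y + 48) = y + 2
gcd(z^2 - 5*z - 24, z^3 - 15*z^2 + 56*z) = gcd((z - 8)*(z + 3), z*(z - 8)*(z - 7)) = z - 8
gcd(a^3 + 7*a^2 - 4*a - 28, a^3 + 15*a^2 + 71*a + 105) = a + 7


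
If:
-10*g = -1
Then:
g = 1/10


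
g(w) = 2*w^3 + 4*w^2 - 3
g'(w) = 6*w^2 + 8*w = 2*w*(3*w + 4)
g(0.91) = 1.82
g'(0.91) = 12.25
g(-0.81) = -1.44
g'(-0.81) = -2.54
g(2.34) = 44.53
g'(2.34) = 51.57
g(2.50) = 53.25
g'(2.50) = 57.50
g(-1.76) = -1.51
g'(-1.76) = 4.51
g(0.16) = -2.89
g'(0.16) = 1.43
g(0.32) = -2.52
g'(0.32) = 3.17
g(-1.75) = -1.47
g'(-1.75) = 4.38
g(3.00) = 87.00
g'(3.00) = 78.00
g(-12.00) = -2883.00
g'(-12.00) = 768.00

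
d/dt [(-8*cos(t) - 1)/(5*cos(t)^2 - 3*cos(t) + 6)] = (-40*cos(t)^2 - 10*cos(t) + 51)*sin(t)/(5*sin(t)^2 + 3*cos(t) - 11)^2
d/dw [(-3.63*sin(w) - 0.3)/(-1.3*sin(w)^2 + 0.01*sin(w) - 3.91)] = (-4.719*sin(w)^2 - 0.78*sin(w) + 14.1963)*cos(w)/(1.69*sin(w)^4 - 0.026*sin(w)^3 + 10.1661*sin(w)^2 - 0.0782*sin(w) + 15.2881)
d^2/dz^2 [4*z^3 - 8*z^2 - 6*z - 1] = 24*z - 16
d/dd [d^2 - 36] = 2*d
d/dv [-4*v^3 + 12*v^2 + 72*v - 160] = -12*v^2 + 24*v + 72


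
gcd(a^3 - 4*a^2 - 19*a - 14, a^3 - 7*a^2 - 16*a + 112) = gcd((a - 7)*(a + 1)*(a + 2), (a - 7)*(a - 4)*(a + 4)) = a - 7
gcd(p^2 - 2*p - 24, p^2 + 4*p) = p + 4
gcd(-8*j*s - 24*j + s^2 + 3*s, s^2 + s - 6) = s + 3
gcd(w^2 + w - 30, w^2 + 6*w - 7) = 1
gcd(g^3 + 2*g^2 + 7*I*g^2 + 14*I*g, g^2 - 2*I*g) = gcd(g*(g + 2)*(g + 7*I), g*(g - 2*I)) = g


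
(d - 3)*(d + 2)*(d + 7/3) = d^3 + 4*d^2/3 - 25*d/3 - 14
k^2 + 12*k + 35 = (k + 5)*(k + 7)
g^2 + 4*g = g*(g + 4)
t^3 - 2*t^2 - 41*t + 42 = (t - 7)*(t - 1)*(t + 6)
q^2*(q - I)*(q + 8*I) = q^4 + 7*I*q^3 + 8*q^2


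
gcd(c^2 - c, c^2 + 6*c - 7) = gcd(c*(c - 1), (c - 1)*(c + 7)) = c - 1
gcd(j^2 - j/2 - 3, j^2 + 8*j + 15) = 1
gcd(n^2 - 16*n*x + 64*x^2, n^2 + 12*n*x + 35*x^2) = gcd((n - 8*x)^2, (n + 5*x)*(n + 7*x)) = 1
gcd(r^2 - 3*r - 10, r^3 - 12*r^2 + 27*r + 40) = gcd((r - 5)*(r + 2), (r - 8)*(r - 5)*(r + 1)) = r - 5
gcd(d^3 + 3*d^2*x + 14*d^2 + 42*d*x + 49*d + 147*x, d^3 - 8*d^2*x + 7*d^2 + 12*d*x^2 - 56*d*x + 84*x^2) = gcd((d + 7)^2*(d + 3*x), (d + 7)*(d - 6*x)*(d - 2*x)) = d + 7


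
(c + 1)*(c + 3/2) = c^2 + 5*c/2 + 3/2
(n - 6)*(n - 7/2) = n^2 - 19*n/2 + 21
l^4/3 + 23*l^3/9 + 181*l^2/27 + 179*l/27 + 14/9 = (l/3 + 1)*(l + 1/3)*(l + 2)*(l + 7/3)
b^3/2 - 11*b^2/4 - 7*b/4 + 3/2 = (b/2 + 1/2)*(b - 6)*(b - 1/2)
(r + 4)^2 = r^2 + 8*r + 16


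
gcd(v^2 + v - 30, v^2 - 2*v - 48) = v + 6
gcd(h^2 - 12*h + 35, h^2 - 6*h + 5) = h - 5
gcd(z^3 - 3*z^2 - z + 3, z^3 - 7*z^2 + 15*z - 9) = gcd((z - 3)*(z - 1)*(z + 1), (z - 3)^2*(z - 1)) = z^2 - 4*z + 3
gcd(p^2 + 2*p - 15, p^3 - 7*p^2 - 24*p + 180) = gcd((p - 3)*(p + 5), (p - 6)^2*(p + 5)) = p + 5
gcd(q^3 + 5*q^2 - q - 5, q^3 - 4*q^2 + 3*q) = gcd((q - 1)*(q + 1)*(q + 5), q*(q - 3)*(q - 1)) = q - 1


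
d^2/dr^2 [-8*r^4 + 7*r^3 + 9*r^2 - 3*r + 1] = -96*r^2 + 42*r + 18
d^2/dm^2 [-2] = 0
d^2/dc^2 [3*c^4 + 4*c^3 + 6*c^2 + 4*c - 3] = 36*c^2 + 24*c + 12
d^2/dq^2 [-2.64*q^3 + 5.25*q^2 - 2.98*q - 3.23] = 10.5 - 15.84*q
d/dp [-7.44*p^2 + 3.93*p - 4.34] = 3.93 - 14.88*p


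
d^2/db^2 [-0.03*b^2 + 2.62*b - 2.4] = -0.0600000000000000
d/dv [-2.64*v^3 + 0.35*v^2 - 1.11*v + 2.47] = -7.92*v^2 + 0.7*v - 1.11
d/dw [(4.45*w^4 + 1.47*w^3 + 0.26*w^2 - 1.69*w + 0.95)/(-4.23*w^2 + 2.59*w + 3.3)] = (-37.647*w^5 + 28.3584*w^4 + 66.3546*w^3 + 8.0777*w^2 + 9.753*w - 8.0375)/(17.8929*w^4 - 21.9114*w^3 - 21.2099*w^2 + 17.094*w + 10.89)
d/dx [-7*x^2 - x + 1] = -14*x - 1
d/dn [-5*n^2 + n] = 1 - 10*n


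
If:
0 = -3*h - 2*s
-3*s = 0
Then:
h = 0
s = 0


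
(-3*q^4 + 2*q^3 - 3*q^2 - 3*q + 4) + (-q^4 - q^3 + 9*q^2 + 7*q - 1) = -4*q^4 + q^3 + 6*q^2 + 4*q + 3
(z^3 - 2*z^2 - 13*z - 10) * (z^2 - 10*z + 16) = z^5 - 12*z^4 + 23*z^3 + 88*z^2 - 108*z - 160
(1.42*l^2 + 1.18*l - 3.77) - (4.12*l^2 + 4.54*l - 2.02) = -2.7*l^2 - 3.36*l - 1.75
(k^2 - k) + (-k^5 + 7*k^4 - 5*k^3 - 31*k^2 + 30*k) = -k^5 + 7*k^4 - 5*k^3 - 30*k^2 + 29*k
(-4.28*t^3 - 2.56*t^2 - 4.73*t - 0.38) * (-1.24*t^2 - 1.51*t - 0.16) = 5.3072*t^5 + 9.6372*t^4 + 10.4156*t^3 + 8.0231*t^2 + 1.3306*t + 0.0608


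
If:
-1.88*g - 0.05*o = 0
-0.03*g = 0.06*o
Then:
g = 0.00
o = 0.00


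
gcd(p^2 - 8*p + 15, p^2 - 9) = p - 3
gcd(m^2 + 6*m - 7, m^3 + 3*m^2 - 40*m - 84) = m + 7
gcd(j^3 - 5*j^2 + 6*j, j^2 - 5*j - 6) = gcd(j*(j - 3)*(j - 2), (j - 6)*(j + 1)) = 1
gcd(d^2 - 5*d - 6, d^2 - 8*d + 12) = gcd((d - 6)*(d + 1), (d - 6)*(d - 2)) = d - 6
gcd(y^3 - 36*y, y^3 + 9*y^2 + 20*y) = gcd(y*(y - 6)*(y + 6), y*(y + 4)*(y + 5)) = y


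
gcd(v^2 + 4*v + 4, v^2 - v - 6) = v + 2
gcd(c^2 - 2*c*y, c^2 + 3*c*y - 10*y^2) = -c + 2*y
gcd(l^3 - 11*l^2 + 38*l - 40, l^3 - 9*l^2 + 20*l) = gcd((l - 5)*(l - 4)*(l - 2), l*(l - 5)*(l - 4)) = l^2 - 9*l + 20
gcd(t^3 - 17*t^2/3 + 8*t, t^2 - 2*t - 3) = t - 3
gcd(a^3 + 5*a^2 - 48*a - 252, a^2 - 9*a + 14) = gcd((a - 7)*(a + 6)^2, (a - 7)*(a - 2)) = a - 7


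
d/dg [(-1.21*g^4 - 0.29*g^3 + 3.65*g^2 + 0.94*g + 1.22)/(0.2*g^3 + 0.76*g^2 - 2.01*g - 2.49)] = (-0.242*g^6 - 1.8392*g^5 + 6.3459*g^4 + 12.8414*g^3 - 6.6166*g^2 - 20.0314*g + 0.111599999999999)/(0.04*g^6 + 0.304*g^5 - 0.2264*g^4 - 4.0512*g^3 + 0.255299999999999*g^2 + 10.0098*g + 6.2001)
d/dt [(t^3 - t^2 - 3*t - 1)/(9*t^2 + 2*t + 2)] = (9*t^4 + 4*t^3 + 31*t^2 + 14*t - 4)/(81*t^4 + 36*t^3 + 40*t^2 + 8*t + 4)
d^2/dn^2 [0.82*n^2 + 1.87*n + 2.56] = 1.64000000000000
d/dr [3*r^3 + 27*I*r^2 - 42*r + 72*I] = 9*r^2 + 54*I*r - 42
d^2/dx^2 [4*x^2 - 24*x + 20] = 8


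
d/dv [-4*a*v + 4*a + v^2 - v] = -4*a + 2*v - 1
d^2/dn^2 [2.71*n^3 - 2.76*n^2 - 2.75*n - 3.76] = 16.26*n - 5.52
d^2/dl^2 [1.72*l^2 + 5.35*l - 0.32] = 3.44000000000000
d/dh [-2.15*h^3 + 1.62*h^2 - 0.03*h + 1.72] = -6.45*h^2 + 3.24*h - 0.03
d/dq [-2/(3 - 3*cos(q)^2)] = 4*cos(q)/(3*sin(q)^3)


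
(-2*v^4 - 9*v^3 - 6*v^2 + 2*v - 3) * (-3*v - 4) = 6*v^5 + 35*v^4 + 54*v^3 + 18*v^2 + v + 12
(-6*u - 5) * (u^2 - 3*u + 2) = -6*u^3 + 13*u^2 + 3*u - 10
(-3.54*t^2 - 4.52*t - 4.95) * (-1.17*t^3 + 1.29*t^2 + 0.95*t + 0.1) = 4.1418*t^5 + 0.721799999999999*t^4 - 3.4023*t^3 - 11.0335*t^2 - 5.1545*t - 0.495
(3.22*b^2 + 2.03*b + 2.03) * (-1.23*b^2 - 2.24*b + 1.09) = -3.9606*b^4 - 9.7097*b^3 - 3.5343*b^2 - 2.3345*b + 2.2127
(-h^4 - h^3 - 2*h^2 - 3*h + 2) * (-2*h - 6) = 2*h^5 + 8*h^4 + 10*h^3 + 18*h^2 + 14*h - 12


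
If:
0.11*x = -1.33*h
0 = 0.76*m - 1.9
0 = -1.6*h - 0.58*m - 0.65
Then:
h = -1.31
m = 2.50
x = 15.87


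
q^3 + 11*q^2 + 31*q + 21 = (q + 1)*(q + 3)*(q + 7)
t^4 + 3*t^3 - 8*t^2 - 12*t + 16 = (t - 2)*(t - 1)*(t + 2)*(t + 4)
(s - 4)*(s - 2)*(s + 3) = s^3 - 3*s^2 - 10*s + 24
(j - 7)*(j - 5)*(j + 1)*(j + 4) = j^4 - 7*j^3 - 21*j^2 + 127*j + 140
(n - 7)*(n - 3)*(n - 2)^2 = n^4 - 14*n^3 + 65*n^2 - 124*n + 84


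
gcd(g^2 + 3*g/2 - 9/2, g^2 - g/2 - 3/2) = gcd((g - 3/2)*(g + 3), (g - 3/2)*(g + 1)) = g - 3/2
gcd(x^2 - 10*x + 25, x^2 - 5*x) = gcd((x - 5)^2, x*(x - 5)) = x - 5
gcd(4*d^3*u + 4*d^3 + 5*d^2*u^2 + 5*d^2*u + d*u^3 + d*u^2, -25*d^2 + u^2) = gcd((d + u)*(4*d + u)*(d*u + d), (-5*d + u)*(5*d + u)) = 1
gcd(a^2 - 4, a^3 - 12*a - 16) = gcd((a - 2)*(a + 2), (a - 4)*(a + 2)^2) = a + 2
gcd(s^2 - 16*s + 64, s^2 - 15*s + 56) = s - 8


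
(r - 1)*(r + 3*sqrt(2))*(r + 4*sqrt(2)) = r^3 - r^2 + 7*sqrt(2)*r^2 - 7*sqrt(2)*r + 24*r - 24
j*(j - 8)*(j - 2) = j^3 - 10*j^2 + 16*j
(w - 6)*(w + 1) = w^2 - 5*w - 6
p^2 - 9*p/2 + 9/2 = (p - 3)*(p - 3/2)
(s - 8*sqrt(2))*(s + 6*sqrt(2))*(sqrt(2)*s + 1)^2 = 2*s^4 - 2*sqrt(2)*s^3 - 199*s^2 - 194*sqrt(2)*s - 96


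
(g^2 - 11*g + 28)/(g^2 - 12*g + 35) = (g - 4)/(g - 5)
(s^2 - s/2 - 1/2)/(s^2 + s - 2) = (s + 1/2)/(s + 2)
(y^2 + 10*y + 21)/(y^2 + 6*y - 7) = (y + 3)/(y - 1)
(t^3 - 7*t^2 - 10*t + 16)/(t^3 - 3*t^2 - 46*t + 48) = (t + 2)/(t + 6)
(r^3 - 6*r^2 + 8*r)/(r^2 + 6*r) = (r^2 - 6*r + 8)/(r + 6)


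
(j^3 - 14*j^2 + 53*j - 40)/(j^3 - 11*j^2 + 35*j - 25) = (j - 8)/(j - 5)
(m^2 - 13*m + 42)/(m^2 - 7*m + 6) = (m - 7)/(m - 1)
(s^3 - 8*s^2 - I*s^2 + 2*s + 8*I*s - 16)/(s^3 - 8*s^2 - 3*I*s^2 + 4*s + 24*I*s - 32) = (s - 2*I)/(s - 4*I)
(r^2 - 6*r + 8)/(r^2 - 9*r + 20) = (r - 2)/(r - 5)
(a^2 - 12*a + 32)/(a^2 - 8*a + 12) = (a^2 - 12*a + 32)/(a^2 - 8*a + 12)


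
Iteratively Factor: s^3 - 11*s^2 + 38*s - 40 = (s - 5)*(s^2 - 6*s + 8) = (s - 5)*(s - 4)*(s - 2)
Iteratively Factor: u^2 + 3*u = (u + 3)*(u)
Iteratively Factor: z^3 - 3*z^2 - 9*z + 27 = (z - 3)*(z^2 - 9) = (z - 3)*(z + 3)*(z - 3)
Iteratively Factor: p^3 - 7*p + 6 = (p - 2)*(p^2 + 2*p - 3) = (p - 2)*(p - 1)*(p + 3)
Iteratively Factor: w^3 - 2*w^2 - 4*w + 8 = (w - 2)*(w^2 - 4) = (w - 2)^2*(w + 2)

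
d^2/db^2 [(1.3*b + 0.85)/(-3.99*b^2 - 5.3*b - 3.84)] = (-(1.3*b + 0.85)*(7.98*b + 5.3)*(15.96*b + 10.6) + (31.122*b + 20.563)*(3.99*b^2 + 5.3*b + 3.84))/(3.99*b^2 + 5.3*b + 3.84)^3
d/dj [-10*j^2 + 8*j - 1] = 8 - 20*j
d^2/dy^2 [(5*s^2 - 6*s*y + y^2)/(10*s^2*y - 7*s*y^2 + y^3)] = 2*(-4*s^3 + 6*s^2*y - 3*s*y^2 + y^3)/(y^3*(-8*s^3 + 12*s^2*y - 6*s*y^2 + y^3))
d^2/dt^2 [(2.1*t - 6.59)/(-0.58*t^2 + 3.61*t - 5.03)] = (-(1.16*t - 3.61)*(2.1*t - 6.59)*(2.32*t - 7.22) + (7.308*t - 22.8064)*(0.58*t^2 - 3.61*t + 5.03))/(0.58*t^2 - 3.61*t + 5.03)^3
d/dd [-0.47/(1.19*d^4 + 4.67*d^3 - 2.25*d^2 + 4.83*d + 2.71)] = (2.2372*d^3 + 6.5847*d^2 - 2.115*d + 2.2701)/(1.19*d^4 + 4.67*d^3 - 2.25*d^2 + 4.83*d + 2.71)^2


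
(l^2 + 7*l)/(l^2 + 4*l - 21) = l/(l - 3)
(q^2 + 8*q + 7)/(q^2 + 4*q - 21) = (q + 1)/(q - 3)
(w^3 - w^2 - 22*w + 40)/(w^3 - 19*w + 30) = (w - 4)/(w - 3)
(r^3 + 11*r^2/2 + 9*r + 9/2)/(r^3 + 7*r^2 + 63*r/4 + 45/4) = 2*(r + 1)/(2*r + 5)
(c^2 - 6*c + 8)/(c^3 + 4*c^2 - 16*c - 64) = (c - 2)/(c^2 + 8*c + 16)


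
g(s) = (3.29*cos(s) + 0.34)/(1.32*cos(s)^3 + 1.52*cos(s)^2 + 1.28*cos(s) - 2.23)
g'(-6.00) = 2.53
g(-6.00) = 2.23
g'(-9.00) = -0.23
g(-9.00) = 0.85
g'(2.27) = 0.74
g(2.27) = 0.64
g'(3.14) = 0.00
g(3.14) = 0.89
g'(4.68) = -1.50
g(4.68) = -0.10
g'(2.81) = 0.16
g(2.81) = 0.87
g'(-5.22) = 7.82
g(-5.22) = -1.77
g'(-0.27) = -2.35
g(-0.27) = 2.20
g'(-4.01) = 0.73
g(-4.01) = 0.64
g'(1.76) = 1.29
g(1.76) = 0.11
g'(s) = (3.29*cos(s) + 0.34)*(3.96*sin(s)*cos(s)^2 + 3.04*sin(s)*cos(s) + 1.28*sin(s))/(1.32*cos(s)^3 + 1.52*cos(s)^2 + 1.28*cos(s) - 2.23)^2 - 3.29*sin(s)/(1.32*cos(s)^3 + 1.52*cos(s)^2 + 1.28*cos(s) - 2.23)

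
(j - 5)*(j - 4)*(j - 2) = j^3 - 11*j^2 + 38*j - 40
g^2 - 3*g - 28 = (g - 7)*(g + 4)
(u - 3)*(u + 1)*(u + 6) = u^3 + 4*u^2 - 15*u - 18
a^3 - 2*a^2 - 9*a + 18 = (a - 3)*(a - 2)*(a + 3)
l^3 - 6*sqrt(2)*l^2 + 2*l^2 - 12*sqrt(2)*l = l*(l + 2)*(l - 6*sqrt(2))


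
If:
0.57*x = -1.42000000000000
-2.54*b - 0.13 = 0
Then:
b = -0.05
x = -2.49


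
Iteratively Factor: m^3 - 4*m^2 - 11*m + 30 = (m + 3)*(m^2 - 7*m + 10) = (m - 5)*(m + 3)*(m - 2)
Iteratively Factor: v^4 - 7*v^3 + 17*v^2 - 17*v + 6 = (v - 1)*(v^3 - 6*v^2 + 11*v - 6) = (v - 2)*(v - 1)*(v^2 - 4*v + 3) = (v - 3)*(v - 2)*(v - 1)*(v - 1)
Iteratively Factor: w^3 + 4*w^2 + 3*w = (w + 1)*(w^2 + 3*w) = w*(w + 1)*(w + 3)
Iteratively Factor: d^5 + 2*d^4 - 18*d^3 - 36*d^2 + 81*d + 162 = (d + 3)*(d^4 - d^3 - 15*d^2 + 9*d + 54) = (d + 3)^2*(d^3 - 4*d^2 - 3*d + 18) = (d - 3)*(d + 3)^2*(d^2 - d - 6) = (d - 3)^2*(d + 3)^2*(d + 2)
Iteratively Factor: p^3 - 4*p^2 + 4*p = (p - 2)*(p^2 - 2*p) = (p - 2)^2*(p)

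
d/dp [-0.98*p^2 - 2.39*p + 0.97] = -1.96*p - 2.39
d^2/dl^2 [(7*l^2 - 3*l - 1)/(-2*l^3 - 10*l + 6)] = (-7*l^6 + 9*l^5 + 111*l^4 - 162*l^3 + 69*l^2 + 9*l + 7)/(l^9 + 15*l^7 - 9*l^6 + 75*l^5 - 90*l^4 + 152*l^3 - 225*l^2 + 135*l - 27)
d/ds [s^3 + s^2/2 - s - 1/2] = 3*s^2 + s - 1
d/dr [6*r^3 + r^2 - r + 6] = 18*r^2 + 2*r - 1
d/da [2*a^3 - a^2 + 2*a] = 6*a^2 - 2*a + 2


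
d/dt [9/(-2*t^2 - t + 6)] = 9*(4*t + 1)/(2*t^2 + t - 6)^2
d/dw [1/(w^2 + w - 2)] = (-2*w - 1)/(w^2 + w - 2)^2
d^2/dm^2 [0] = 0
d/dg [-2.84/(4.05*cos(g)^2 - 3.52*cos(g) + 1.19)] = (9.9968 - 23.004*cos(g))*sin(g)/(4.05*cos(g)^2 - 3.52*cos(g) + 1.19)^2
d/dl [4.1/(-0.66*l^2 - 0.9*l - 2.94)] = (5.412*l + 3.69)/(0.66*l^2 + 0.9*l + 2.94)^2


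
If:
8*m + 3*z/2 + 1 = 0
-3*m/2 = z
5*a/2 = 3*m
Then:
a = -24/115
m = -4/23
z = 6/23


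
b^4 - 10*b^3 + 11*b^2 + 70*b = b*(b - 7)*(b - 5)*(b + 2)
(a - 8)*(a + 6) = a^2 - 2*a - 48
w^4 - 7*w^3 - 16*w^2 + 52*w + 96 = (w - 8)*(w - 3)*(w + 2)^2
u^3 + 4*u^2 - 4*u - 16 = (u - 2)*(u + 2)*(u + 4)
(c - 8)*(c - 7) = c^2 - 15*c + 56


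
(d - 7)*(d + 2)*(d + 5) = d^3 - 39*d - 70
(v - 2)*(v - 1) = v^2 - 3*v + 2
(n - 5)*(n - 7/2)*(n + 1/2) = n^3 - 8*n^2 + 53*n/4 + 35/4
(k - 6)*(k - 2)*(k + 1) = k^3 - 7*k^2 + 4*k + 12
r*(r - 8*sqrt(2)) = r^2 - 8*sqrt(2)*r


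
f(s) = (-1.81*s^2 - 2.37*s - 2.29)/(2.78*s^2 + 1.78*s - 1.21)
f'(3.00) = 0.10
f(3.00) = -0.88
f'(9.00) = 0.01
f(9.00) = -0.71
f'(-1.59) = -1.32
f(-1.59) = -1.04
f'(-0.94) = -33.86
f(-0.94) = 3.89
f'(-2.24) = -0.19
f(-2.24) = -0.69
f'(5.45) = 0.02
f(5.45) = -0.76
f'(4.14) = 0.05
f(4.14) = -0.80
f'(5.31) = 0.03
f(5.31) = -0.76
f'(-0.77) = -4.87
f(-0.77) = 1.65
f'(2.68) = 0.14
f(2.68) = -0.92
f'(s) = (-5.56*s - 1.78)*(-1.81*s^2 - 2.37*s - 2.29)/(2.78*s^2 + 1.78*s - 1.21)^2 + (-3.62*s - 2.37)/(2.78*s^2 + 1.78*s - 1.21)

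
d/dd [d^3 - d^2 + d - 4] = 3*d^2 - 2*d + 1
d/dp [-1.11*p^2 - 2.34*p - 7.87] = -2.22*p - 2.34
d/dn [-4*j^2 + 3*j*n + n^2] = 3*j + 2*n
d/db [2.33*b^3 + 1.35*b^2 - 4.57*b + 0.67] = 6.99*b^2 + 2.7*b - 4.57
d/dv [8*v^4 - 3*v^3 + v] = 32*v^3 - 9*v^2 + 1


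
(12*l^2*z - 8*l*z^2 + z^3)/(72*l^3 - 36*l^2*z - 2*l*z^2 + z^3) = z/(6*l + z)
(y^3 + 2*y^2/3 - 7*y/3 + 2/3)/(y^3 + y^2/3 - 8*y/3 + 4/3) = (3*y - 1)/(3*y - 2)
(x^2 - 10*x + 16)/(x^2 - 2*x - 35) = (-x^2 + 10*x - 16)/(-x^2 + 2*x + 35)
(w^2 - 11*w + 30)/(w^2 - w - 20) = (w - 6)/(w + 4)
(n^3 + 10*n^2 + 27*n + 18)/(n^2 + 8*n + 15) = (n^2 + 7*n + 6)/(n + 5)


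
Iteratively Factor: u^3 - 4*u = (u)*(u^2 - 4) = u*(u + 2)*(u - 2)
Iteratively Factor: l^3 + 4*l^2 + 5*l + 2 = (l + 1)*(l^2 + 3*l + 2) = (l + 1)*(l + 2)*(l + 1)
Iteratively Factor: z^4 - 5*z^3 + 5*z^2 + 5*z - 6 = (z - 2)*(z^3 - 3*z^2 - z + 3) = (z - 2)*(z + 1)*(z^2 - 4*z + 3) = (z - 2)*(z - 1)*(z + 1)*(z - 3)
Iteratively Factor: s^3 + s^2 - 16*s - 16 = (s + 4)*(s^2 - 3*s - 4) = (s - 4)*(s + 4)*(s + 1)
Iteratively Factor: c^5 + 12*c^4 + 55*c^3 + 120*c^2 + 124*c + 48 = (c + 2)*(c^4 + 10*c^3 + 35*c^2 + 50*c + 24) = (c + 2)*(c + 3)*(c^3 + 7*c^2 + 14*c + 8) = (c + 1)*(c + 2)*(c + 3)*(c^2 + 6*c + 8) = (c + 1)*(c + 2)*(c + 3)*(c + 4)*(c + 2)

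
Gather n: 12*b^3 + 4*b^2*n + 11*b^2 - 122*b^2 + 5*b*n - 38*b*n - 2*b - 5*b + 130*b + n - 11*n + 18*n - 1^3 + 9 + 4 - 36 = 12*b^3 - 111*b^2 + 123*b + n*(4*b^2 - 33*b + 8) - 24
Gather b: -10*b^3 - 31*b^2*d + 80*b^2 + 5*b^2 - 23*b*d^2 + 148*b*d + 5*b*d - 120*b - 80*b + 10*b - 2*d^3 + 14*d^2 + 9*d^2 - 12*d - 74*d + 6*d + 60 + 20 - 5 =-10*b^3 + b^2*(85 - 31*d) + b*(-23*d^2 + 153*d - 190) - 2*d^3 + 23*d^2 - 80*d + 75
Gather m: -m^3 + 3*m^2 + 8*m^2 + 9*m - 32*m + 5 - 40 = -m^3 + 11*m^2 - 23*m - 35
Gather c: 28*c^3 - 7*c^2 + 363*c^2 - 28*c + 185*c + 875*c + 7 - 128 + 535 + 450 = 28*c^3 + 356*c^2 + 1032*c + 864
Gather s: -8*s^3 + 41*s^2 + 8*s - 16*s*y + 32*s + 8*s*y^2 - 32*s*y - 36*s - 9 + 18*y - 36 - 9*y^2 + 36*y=-8*s^3 + 41*s^2 + s*(8*y^2 - 48*y + 4) - 9*y^2 + 54*y - 45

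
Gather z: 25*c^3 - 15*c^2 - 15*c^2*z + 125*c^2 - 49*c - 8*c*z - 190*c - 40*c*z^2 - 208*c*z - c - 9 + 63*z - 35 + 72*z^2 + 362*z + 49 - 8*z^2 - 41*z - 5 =25*c^3 + 110*c^2 - 240*c + z^2*(64 - 40*c) + z*(-15*c^2 - 216*c + 384)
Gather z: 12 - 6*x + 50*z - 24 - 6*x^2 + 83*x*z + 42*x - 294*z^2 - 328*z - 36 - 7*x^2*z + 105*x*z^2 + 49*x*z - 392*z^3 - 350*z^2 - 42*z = -6*x^2 + 36*x - 392*z^3 + z^2*(105*x - 644) + z*(-7*x^2 + 132*x - 320) - 48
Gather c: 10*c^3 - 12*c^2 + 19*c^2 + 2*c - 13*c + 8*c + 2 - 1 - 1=10*c^3 + 7*c^2 - 3*c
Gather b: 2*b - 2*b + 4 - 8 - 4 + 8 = 0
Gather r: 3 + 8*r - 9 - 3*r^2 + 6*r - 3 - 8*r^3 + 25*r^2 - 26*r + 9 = -8*r^3 + 22*r^2 - 12*r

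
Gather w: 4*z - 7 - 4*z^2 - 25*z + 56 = -4*z^2 - 21*z + 49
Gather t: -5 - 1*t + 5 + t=0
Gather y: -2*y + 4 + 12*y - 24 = 10*y - 20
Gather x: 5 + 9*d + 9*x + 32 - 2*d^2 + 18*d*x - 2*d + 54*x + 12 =-2*d^2 + 7*d + x*(18*d + 63) + 49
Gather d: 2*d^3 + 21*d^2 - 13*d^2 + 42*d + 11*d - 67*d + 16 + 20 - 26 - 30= 2*d^3 + 8*d^2 - 14*d - 20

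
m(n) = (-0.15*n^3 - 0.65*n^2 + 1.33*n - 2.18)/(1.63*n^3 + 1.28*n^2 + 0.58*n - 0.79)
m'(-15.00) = 0.00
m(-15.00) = -0.06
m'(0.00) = 0.34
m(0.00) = 2.76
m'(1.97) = 0.08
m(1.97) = -0.18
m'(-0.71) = 1.43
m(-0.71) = 2.98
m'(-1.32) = 2.12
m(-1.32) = 1.54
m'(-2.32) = 0.47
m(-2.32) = 0.44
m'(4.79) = 0.00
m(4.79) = -0.13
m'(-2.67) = 0.30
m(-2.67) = 0.31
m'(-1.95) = 0.81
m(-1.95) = 0.67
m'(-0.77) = 1.87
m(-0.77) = 2.88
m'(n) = (-4.89*n^2 - 2.56*n - 0.58)*(-0.15*n^3 - 0.65*n^2 + 1.33*n - 2.18)/(1.63*n^3 + 1.28*n^2 + 0.58*n - 0.79)^2 + (-0.45*n^2 - 1.3*n + 1.33)/(1.63*n^3 + 1.28*n^2 + 0.58*n - 0.79) = (0.8675*n^4 - 4.5098*n^3 + 8.9363*n^2 + 6.6078*n + 0.2137)/(2.6569*n^6 + 4.1728*n^5 + 3.5292*n^4 - 1.0906*n^3 - 1.686*n^2 - 0.9164*n + 0.6241)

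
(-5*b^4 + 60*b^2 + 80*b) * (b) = -5*b^5 + 60*b^3 + 80*b^2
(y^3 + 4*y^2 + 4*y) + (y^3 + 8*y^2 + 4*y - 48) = 2*y^3 + 12*y^2 + 8*y - 48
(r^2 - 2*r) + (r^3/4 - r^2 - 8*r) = r^3/4 - 10*r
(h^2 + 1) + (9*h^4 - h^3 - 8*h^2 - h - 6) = 9*h^4 - h^3 - 7*h^2 - h - 5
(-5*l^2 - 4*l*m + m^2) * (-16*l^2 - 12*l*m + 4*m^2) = 80*l^4 + 124*l^3*m + 12*l^2*m^2 - 28*l*m^3 + 4*m^4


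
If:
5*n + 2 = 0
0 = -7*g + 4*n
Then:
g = -8/35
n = -2/5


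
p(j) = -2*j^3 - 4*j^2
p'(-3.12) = -33.45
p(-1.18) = -2.28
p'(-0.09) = 0.67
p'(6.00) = -264.00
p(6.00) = -576.00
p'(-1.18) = 1.09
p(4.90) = -331.34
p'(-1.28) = 0.41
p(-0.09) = -0.03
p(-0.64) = -1.11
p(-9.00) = 1134.00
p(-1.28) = -2.36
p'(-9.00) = -414.00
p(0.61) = -1.94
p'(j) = -6*j^2 - 8*j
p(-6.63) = 407.04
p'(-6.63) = -210.70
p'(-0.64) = 2.66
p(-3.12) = 21.81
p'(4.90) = -183.26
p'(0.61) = -7.11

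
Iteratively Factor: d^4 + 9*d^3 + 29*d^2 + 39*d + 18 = (d + 3)*(d^3 + 6*d^2 + 11*d + 6) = (d + 1)*(d + 3)*(d^2 + 5*d + 6) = (d + 1)*(d + 2)*(d + 3)*(d + 3)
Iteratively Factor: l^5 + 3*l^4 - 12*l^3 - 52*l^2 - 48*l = (l + 2)*(l^4 + l^3 - 14*l^2 - 24*l) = (l - 4)*(l + 2)*(l^3 + 5*l^2 + 6*l) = l*(l - 4)*(l + 2)*(l^2 + 5*l + 6) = l*(l - 4)*(l + 2)*(l + 3)*(l + 2)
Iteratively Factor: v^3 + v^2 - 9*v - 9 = (v + 1)*(v^2 - 9) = (v + 1)*(v + 3)*(v - 3)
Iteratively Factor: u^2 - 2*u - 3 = (u + 1)*(u - 3)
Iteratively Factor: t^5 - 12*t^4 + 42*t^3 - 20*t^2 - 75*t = (t + 1)*(t^4 - 13*t^3 + 55*t^2 - 75*t) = t*(t + 1)*(t^3 - 13*t^2 + 55*t - 75) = t*(t - 3)*(t + 1)*(t^2 - 10*t + 25) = t*(t - 5)*(t - 3)*(t + 1)*(t - 5)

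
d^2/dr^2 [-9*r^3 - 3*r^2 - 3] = -54*r - 6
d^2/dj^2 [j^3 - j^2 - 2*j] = 6*j - 2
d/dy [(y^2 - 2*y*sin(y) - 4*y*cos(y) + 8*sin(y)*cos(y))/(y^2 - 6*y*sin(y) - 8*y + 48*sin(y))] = 2*((y^2 - 6*y*sin(y) - 8*y + 48*sin(y))*(2*y*sin(y) - y*cos(y) + y - sin(y) - 2*cos(y) + 4*cos(2*y)) + (y^2 - 2*y*sin(y) - 4*y*cos(y) + 4*sin(2*y))*(3*y*cos(y) - y + 3*sin(y) - 24*cos(y) + 4))/((y - 8)^2*(y - 6*sin(y))^2)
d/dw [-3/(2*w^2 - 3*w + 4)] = 3*(4*w - 3)/(2*w^2 - 3*w + 4)^2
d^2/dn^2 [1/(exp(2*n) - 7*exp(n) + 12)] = ((7 - 4*exp(n))*(exp(2*n) - 7*exp(n) + 12) + 2*(2*exp(n) - 7)^2*exp(n))*exp(n)/(exp(2*n) - 7*exp(n) + 12)^3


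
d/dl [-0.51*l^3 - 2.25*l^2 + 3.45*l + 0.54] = -1.53*l^2 - 4.5*l + 3.45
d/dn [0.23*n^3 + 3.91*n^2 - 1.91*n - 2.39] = 0.69*n^2 + 7.82*n - 1.91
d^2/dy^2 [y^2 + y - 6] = 2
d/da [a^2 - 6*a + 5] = 2*a - 6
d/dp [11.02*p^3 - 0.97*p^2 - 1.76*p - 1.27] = 33.06*p^2 - 1.94*p - 1.76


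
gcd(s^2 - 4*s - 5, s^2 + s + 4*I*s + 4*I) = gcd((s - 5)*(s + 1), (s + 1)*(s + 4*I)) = s + 1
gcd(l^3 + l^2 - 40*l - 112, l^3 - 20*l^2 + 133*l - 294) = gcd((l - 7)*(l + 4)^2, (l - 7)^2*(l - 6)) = l - 7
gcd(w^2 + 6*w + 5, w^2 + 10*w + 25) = w + 5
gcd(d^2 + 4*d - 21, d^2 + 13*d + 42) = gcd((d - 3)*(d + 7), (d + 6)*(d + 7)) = d + 7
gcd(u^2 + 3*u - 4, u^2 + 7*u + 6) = 1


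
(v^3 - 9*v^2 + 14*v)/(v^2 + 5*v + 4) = v*(v^2 - 9*v + 14)/(v^2 + 5*v + 4)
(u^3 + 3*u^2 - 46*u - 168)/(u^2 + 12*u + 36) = (u^2 - 3*u - 28)/(u + 6)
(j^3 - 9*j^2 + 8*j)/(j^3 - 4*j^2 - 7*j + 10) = j*(j - 8)/(j^2 - 3*j - 10)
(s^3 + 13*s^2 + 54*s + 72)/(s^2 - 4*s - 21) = (s^2 + 10*s + 24)/(s - 7)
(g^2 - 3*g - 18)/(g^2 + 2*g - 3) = (g - 6)/(g - 1)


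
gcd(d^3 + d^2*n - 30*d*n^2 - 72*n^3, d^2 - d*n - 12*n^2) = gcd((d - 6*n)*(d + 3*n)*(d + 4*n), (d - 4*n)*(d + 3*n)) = d + 3*n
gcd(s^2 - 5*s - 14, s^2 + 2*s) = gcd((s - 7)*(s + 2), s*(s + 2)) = s + 2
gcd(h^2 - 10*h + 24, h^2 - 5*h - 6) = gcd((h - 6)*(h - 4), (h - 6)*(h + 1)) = h - 6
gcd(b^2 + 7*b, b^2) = b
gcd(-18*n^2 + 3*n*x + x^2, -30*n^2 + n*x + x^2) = 6*n + x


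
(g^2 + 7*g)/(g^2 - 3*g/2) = 2*(g + 7)/(2*g - 3)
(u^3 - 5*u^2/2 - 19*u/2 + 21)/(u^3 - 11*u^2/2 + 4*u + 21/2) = (u^2 + u - 6)/(u^2 - 2*u - 3)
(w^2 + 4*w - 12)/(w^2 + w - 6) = (w + 6)/(w + 3)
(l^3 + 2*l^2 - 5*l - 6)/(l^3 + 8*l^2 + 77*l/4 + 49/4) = 4*(l^2 + l - 6)/(4*l^2 + 28*l + 49)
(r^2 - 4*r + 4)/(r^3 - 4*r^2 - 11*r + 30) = (r - 2)/(r^2 - 2*r - 15)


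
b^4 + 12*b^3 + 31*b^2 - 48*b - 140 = (b - 2)*(b + 2)*(b + 5)*(b + 7)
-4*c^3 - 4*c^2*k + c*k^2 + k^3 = (-2*c + k)*(c + k)*(2*c + k)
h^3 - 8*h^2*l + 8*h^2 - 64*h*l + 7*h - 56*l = (h + 1)*(h + 7)*(h - 8*l)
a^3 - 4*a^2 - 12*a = a*(a - 6)*(a + 2)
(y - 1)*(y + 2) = y^2 + y - 2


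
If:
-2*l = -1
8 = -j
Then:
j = -8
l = 1/2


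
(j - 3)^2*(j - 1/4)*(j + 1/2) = j^4 - 23*j^3/4 + 59*j^2/8 + 3*j - 9/8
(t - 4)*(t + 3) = t^2 - t - 12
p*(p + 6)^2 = p^3 + 12*p^2 + 36*p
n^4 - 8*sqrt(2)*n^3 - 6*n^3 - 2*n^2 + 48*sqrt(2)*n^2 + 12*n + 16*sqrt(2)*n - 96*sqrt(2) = (n - 6)*(n - 8*sqrt(2))*(n - sqrt(2))*(n + sqrt(2))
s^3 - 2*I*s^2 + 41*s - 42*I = (s - 7*I)*(s - I)*(s + 6*I)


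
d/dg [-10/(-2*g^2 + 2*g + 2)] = 5*(1 - 2*g)/(-g^2 + g + 1)^2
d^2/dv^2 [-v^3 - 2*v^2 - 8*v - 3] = -6*v - 4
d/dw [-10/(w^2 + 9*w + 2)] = 10*(2*w + 9)/(w^2 + 9*w + 2)^2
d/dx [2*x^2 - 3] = 4*x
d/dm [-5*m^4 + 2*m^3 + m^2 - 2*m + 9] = -20*m^3 + 6*m^2 + 2*m - 2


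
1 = 1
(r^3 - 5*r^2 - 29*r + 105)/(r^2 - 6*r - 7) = (r^2 + 2*r - 15)/(r + 1)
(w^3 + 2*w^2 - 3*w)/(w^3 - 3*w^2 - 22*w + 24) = w*(w + 3)/(w^2 - 2*w - 24)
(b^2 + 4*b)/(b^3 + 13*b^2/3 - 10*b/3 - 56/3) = 3*b/(3*b^2 + b - 14)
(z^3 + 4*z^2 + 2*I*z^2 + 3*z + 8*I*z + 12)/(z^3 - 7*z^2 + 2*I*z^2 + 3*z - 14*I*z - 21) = (z + 4)/(z - 7)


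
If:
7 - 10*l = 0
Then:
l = 7/10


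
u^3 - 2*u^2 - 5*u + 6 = (u - 3)*(u - 1)*(u + 2)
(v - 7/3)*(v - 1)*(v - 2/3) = v^3 - 4*v^2 + 41*v/9 - 14/9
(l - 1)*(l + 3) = l^2 + 2*l - 3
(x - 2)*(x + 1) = x^2 - x - 2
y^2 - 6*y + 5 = (y - 5)*(y - 1)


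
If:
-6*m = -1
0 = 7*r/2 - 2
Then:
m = 1/6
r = 4/7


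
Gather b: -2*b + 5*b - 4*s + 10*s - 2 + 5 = 3*b + 6*s + 3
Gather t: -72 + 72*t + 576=72*t + 504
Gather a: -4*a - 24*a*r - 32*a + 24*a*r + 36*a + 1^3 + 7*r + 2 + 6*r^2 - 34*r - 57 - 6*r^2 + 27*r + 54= 0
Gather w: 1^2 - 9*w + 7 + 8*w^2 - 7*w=8*w^2 - 16*w + 8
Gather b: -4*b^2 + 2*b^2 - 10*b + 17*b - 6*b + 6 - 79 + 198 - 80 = -2*b^2 + b + 45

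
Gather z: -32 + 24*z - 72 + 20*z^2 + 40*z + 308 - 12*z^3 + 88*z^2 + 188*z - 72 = -12*z^3 + 108*z^2 + 252*z + 132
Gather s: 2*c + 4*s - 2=2*c + 4*s - 2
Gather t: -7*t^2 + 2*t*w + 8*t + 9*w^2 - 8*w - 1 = -7*t^2 + t*(2*w + 8) + 9*w^2 - 8*w - 1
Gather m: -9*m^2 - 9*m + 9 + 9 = -9*m^2 - 9*m + 18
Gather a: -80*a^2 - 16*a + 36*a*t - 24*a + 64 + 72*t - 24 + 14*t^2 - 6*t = -80*a^2 + a*(36*t - 40) + 14*t^2 + 66*t + 40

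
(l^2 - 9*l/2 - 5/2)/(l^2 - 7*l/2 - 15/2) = (2*l + 1)/(2*l + 3)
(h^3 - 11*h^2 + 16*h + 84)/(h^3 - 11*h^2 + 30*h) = (h^2 - 5*h - 14)/(h*(h - 5))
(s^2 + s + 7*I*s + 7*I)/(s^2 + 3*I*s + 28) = (s + 1)/(s - 4*I)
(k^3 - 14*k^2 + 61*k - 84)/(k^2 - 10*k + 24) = (k^2 - 10*k + 21)/(k - 6)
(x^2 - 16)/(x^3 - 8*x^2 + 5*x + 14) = (x^2 - 16)/(x^3 - 8*x^2 + 5*x + 14)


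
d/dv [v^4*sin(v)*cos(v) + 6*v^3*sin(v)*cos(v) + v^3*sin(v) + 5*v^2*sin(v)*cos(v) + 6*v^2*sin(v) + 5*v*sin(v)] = v^4*cos(2*v) + 2*v^3*sin(2*v) + v^3*cos(v) + 6*v^3*cos(2*v) + 3*v^2*sin(v) + 9*v^2*sin(2*v) + 6*v^2*cos(v) + 5*v^2*cos(2*v) + 12*v*sin(v) + 5*v*sin(2*v) + 5*v*cos(v) + 5*sin(v)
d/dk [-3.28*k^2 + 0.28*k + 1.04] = 0.28 - 6.56*k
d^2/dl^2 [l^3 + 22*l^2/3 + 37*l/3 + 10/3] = 6*l + 44/3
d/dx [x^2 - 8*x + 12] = 2*x - 8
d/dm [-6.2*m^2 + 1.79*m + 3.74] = 1.79 - 12.4*m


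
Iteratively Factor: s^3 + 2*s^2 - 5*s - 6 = (s - 2)*(s^2 + 4*s + 3) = (s - 2)*(s + 1)*(s + 3)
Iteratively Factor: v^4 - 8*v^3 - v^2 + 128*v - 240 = (v + 4)*(v^3 - 12*v^2 + 47*v - 60) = (v - 3)*(v + 4)*(v^2 - 9*v + 20) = (v - 4)*(v - 3)*(v + 4)*(v - 5)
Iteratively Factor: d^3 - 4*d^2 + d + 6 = (d + 1)*(d^2 - 5*d + 6) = (d - 2)*(d + 1)*(d - 3)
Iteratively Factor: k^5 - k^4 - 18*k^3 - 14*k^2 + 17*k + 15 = (k - 5)*(k^4 + 4*k^3 + 2*k^2 - 4*k - 3) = (k - 5)*(k + 1)*(k^3 + 3*k^2 - k - 3) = (k - 5)*(k + 1)*(k + 3)*(k^2 - 1) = (k - 5)*(k - 1)*(k + 1)*(k + 3)*(k + 1)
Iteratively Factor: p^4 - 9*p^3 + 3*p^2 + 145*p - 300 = (p - 5)*(p^3 - 4*p^2 - 17*p + 60) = (p - 5)*(p - 3)*(p^2 - p - 20) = (p - 5)^2*(p - 3)*(p + 4)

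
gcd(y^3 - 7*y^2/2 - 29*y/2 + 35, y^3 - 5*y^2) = y - 5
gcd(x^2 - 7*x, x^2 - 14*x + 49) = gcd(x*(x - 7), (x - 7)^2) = x - 7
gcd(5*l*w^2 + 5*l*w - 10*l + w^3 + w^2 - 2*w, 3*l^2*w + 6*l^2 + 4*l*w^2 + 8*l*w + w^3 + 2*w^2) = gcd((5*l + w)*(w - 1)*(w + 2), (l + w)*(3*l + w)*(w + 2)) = w + 2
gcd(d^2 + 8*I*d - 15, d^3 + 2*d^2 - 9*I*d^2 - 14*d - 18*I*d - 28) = 1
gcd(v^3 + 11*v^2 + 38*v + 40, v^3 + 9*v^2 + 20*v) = v^2 + 9*v + 20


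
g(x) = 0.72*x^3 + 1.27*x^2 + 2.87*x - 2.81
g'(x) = 2.16*x^2 + 2.54*x + 2.87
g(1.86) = 11.55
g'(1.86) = 15.07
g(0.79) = 0.60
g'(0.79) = 6.22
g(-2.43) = -12.62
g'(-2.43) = 9.45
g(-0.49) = -4.00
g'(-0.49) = 2.14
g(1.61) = 8.11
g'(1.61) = 12.56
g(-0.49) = -4.00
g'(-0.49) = 2.14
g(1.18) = 3.53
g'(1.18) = 8.87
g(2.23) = 17.89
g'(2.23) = 19.28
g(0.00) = -2.81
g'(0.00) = 2.87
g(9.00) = 650.77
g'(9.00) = 200.69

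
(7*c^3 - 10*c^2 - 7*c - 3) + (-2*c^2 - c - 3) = 7*c^3 - 12*c^2 - 8*c - 6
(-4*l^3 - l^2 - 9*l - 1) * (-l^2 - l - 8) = 4*l^5 + 5*l^4 + 42*l^3 + 18*l^2 + 73*l + 8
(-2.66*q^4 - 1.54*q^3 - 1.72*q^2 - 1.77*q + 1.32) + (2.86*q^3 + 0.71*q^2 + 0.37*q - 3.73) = -2.66*q^4 + 1.32*q^3 - 1.01*q^2 - 1.4*q - 2.41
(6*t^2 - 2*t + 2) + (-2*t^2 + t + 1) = 4*t^2 - t + 3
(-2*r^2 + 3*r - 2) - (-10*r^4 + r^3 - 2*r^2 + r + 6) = 10*r^4 - r^3 + 2*r - 8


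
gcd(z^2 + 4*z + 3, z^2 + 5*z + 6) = z + 3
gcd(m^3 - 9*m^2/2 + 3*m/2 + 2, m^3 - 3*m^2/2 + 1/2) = m^2 - m/2 - 1/2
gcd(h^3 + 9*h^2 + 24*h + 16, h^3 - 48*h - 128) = h^2 + 8*h + 16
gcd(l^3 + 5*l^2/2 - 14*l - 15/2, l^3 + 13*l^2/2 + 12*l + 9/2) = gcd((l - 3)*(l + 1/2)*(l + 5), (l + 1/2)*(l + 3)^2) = l + 1/2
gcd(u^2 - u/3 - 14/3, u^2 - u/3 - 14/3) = u^2 - u/3 - 14/3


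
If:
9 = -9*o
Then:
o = -1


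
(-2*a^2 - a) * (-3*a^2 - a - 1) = 6*a^4 + 5*a^3 + 3*a^2 + a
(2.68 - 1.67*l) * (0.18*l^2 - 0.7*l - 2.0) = -0.3006*l^3 + 1.6514*l^2 + 1.464*l - 5.36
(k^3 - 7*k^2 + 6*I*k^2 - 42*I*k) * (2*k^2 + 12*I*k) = 2*k^5 - 14*k^4 + 24*I*k^4 - 72*k^3 - 168*I*k^3 + 504*k^2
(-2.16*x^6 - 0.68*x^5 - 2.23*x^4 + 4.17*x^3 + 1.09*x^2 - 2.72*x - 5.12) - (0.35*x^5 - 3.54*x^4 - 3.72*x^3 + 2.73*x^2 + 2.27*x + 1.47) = -2.16*x^6 - 1.03*x^5 + 1.31*x^4 + 7.89*x^3 - 1.64*x^2 - 4.99*x - 6.59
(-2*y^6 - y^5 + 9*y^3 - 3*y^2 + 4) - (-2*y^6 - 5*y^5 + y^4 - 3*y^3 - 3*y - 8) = 4*y^5 - y^4 + 12*y^3 - 3*y^2 + 3*y + 12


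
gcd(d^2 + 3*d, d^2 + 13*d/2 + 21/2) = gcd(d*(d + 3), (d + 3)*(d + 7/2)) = d + 3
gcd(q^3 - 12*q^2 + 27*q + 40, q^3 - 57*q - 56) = q^2 - 7*q - 8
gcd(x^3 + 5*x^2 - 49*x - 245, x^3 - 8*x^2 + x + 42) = x - 7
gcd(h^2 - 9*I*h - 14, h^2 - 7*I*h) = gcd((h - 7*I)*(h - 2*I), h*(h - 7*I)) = h - 7*I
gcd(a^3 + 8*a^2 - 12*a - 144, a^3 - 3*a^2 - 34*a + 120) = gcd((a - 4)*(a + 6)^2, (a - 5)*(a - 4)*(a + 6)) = a^2 + 2*a - 24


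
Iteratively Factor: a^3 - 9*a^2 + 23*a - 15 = (a - 3)*(a^2 - 6*a + 5) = (a - 5)*(a - 3)*(a - 1)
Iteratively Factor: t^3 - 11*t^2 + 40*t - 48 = (t - 4)*(t^2 - 7*t + 12) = (t - 4)^2*(t - 3)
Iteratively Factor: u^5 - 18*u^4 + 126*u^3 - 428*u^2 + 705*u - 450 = (u - 2)*(u^4 - 16*u^3 + 94*u^2 - 240*u + 225) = (u - 3)*(u - 2)*(u^3 - 13*u^2 + 55*u - 75) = (u - 3)^2*(u - 2)*(u^2 - 10*u + 25) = (u - 5)*(u - 3)^2*(u - 2)*(u - 5)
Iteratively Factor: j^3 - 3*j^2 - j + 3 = (j - 1)*(j^2 - 2*j - 3) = (j - 3)*(j - 1)*(j + 1)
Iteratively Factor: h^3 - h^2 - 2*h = (h + 1)*(h^2 - 2*h) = h*(h + 1)*(h - 2)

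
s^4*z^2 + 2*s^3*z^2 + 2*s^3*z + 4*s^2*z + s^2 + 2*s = s*(s + 2)*(s*z + 1)^2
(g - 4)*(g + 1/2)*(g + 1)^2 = g^4 - 3*g^3/2 - 8*g^2 - 15*g/2 - 2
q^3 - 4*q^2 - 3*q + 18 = (q - 3)^2*(q + 2)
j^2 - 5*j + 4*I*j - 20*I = (j - 5)*(j + 4*I)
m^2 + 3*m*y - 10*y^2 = (m - 2*y)*(m + 5*y)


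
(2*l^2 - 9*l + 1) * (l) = 2*l^3 - 9*l^2 + l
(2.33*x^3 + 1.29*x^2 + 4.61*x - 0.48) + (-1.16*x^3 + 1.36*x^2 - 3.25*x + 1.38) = 1.17*x^3 + 2.65*x^2 + 1.36*x + 0.9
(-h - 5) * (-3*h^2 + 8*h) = 3*h^3 + 7*h^2 - 40*h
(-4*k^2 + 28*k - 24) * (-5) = 20*k^2 - 140*k + 120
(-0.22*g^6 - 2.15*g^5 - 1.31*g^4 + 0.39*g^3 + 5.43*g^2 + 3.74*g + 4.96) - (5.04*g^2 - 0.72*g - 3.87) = -0.22*g^6 - 2.15*g^5 - 1.31*g^4 + 0.39*g^3 + 0.39*g^2 + 4.46*g + 8.83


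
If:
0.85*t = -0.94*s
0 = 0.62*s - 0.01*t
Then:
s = 0.00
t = 0.00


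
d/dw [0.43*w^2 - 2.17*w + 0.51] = 0.86*w - 2.17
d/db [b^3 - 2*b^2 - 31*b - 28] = 3*b^2 - 4*b - 31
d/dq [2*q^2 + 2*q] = 4*q + 2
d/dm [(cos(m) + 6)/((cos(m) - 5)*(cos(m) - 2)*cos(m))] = (2*cos(m)^3 + 11*cos(m)^2 - 84*cos(m) + 60)*sin(m)/((cos(m) - 5)^2*(cos(m) - 2)^2*cos(m)^2)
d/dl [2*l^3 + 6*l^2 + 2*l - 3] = 6*l^2 + 12*l + 2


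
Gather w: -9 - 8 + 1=-16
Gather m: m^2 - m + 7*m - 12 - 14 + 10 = m^2 + 6*m - 16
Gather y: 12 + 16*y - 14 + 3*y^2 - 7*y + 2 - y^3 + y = -y^3 + 3*y^2 + 10*y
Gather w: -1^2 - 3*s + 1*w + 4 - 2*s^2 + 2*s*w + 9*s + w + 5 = -2*s^2 + 6*s + w*(2*s + 2) + 8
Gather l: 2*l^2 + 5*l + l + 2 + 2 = 2*l^2 + 6*l + 4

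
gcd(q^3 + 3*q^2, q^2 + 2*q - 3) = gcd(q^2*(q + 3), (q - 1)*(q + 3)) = q + 3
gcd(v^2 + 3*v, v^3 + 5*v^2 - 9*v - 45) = v + 3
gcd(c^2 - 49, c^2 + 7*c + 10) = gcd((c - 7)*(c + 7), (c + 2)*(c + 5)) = 1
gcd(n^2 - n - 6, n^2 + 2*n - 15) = n - 3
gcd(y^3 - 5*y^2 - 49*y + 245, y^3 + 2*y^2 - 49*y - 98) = y^2 - 49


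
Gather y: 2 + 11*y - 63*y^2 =-63*y^2 + 11*y + 2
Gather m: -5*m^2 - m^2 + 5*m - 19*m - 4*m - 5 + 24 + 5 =-6*m^2 - 18*m + 24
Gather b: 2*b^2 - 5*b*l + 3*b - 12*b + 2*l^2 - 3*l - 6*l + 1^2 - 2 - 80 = 2*b^2 + b*(-5*l - 9) + 2*l^2 - 9*l - 81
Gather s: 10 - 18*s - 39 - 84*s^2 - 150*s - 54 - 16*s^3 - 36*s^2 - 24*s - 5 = -16*s^3 - 120*s^2 - 192*s - 88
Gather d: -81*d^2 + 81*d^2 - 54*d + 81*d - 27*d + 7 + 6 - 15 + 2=0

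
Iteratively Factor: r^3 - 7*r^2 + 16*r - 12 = (r - 2)*(r^2 - 5*r + 6) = (r - 2)^2*(r - 3)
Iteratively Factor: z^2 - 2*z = (z - 2)*(z)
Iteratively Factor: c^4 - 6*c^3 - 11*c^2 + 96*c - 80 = (c + 4)*(c^3 - 10*c^2 + 29*c - 20) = (c - 4)*(c + 4)*(c^2 - 6*c + 5) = (c - 4)*(c - 1)*(c + 4)*(c - 5)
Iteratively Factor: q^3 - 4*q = (q - 2)*(q^2 + 2*q) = (q - 2)*(q + 2)*(q)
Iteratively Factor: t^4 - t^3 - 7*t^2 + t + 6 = (t + 2)*(t^3 - 3*t^2 - t + 3) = (t - 1)*(t + 2)*(t^2 - 2*t - 3) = (t - 3)*(t - 1)*(t + 2)*(t + 1)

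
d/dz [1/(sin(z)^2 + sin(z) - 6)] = -(2*sin(z) + 1)*cos(z)/(sin(z)^2 + sin(z) - 6)^2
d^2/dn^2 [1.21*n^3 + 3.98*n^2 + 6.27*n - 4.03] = 7.26*n + 7.96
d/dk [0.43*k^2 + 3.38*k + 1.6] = 0.86*k + 3.38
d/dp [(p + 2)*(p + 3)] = 2*p + 5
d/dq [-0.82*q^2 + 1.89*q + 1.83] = 1.89 - 1.64*q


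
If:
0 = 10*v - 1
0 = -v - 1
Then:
No Solution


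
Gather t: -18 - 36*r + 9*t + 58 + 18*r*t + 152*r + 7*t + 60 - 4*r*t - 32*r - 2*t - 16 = 84*r + t*(14*r + 14) + 84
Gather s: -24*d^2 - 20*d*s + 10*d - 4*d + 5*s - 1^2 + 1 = -24*d^2 + 6*d + s*(5 - 20*d)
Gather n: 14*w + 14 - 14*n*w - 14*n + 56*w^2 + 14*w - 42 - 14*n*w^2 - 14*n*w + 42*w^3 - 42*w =n*(-14*w^2 - 28*w - 14) + 42*w^3 + 56*w^2 - 14*w - 28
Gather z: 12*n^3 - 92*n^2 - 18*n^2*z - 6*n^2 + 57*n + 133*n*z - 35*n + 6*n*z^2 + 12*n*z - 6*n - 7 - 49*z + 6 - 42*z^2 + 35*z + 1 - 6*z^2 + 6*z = 12*n^3 - 98*n^2 + 16*n + z^2*(6*n - 48) + z*(-18*n^2 + 145*n - 8)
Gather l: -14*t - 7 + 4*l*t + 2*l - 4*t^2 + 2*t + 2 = l*(4*t + 2) - 4*t^2 - 12*t - 5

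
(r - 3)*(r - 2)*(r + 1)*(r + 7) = r^4 + 3*r^3 - 27*r^2 + 13*r + 42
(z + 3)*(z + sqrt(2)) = z^2 + sqrt(2)*z + 3*z + 3*sqrt(2)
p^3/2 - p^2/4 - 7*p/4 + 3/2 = (p/2 + 1)*(p - 3/2)*(p - 1)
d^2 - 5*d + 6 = (d - 3)*(d - 2)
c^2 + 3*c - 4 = (c - 1)*(c + 4)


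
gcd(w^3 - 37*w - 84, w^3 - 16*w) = w + 4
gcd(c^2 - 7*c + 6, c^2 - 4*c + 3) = c - 1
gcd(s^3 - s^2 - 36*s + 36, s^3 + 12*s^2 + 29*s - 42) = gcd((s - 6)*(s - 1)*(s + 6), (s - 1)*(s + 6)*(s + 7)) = s^2 + 5*s - 6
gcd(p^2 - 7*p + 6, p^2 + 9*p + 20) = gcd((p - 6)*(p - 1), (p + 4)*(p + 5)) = 1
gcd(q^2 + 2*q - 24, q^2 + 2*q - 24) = q^2 + 2*q - 24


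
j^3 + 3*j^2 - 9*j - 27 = (j - 3)*(j + 3)^2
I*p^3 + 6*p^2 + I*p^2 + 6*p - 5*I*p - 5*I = (p + 1)*(p - 5*I)*(I*p + 1)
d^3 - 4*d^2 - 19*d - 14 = (d - 7)*(d + 1)*(d + 2)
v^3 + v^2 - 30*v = v*(v - 5)*(v + 6)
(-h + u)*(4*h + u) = -4*h^2 + 3*h*u + u^2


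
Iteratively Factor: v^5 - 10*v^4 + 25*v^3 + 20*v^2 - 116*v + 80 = (v - 4)*(v^4 - 6*v^3 + v^2 + 24*v - 20) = (v - 4)*(v + 2)*(v^3 - 8*v^2 + 17*v - 10) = (v - 4)*(v - 2)*(v + 2)*(v^2 - 6*v + 5) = (v - 5)*(v - 4)*(v - 2)*(v + 2)*(v - 1)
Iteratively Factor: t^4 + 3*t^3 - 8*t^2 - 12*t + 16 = (t + 4)*(t^3 - t^2 - 4*t + 4) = (t + 2)*(t + 4)*(t^2 - 3*t + 2) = (t - 2)*(t + 2)*(t + 4)*(t - 1)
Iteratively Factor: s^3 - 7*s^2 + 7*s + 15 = (s - 3)*(s^2 - 4*s - 5) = (s - 3)*(s + 1)*(s - 5)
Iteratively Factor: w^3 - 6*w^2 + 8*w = (w - 2)*(w^2 - 4*w) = (w - 4)*(w - 2)*(w)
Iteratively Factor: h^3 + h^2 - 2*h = (h - 1)*(h^2 + 2*h) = h*(h - 1)*(h + 2)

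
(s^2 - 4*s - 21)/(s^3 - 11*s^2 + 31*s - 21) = (s + 3)/(s^2 - 4*s + 3)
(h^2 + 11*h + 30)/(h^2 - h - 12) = (h^2 + 11*h + 30)/(h^2 - h - 12)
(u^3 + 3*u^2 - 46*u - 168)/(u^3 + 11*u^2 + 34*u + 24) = (u - 7)/(u + 1)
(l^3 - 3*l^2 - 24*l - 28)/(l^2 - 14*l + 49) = (l^2 + 4*l + 4)/(l - 7)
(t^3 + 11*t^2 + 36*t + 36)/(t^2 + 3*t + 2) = (t^2 + 9*t + 18)/(t + 1)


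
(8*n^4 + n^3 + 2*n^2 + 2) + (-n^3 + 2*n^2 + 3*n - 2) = 8*n^4 + 4*n^2 + 3*n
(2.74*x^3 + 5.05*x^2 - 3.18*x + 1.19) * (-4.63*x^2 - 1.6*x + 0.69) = -12.6862*x^5 - 27.7655*x^4 + 8.534*x^3 + 3.0628*x^2 - 4.0982*x + 0.8211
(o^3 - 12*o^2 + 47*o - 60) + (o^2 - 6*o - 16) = o^3 - 11*o^2 + 41*o - 76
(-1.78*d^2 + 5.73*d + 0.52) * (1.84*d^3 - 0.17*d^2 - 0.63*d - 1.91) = -3.2752*d^5 + 10.8458*d^4 + 1.1041*d^3 - 0.2985*d^2 - 11.2719*d - 0.9932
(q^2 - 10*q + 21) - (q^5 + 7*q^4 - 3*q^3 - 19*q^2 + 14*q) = -q^5 - 7*q^4 + 3*q^3 + 20*q^2 - 24*q + 21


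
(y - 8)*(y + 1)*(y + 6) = y^3 - y^2 - 50*y - 48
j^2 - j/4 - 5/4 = (j - 5/4)*(j + 1)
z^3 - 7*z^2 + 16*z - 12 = (z - 3)*(z - 2)^2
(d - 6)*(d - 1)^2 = d^3 - 8*d^2 + 13*d - 6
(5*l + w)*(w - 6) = 5*l*w - 30*l + w^2 - 6*w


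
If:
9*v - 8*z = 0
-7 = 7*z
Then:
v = -8/9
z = -1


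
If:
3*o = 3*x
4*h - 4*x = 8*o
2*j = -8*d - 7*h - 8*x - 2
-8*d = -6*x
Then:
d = 3*x/4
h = 3*x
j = -35*x/2 - 1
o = x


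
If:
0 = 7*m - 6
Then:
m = 6/7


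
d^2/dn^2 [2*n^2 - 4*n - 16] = 4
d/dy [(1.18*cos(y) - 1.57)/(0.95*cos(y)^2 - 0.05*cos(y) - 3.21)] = (1.121*cos(y)^2 - 2.983*cos(y) + 3.8663)*sin(y)/(0.9025*cos(y)^4 - 0.095*cos(y)^3 - 6.0965*cos(y)^2 + 0.321*cos(y) + 10.3041)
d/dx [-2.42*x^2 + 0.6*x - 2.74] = 0.6 - 4.84*x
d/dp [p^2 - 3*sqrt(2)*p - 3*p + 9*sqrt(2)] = 2*p - 3*sqrt(2) - 3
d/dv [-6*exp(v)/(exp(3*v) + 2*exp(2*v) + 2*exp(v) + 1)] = (12*exp(3*v) + 12*exp(2*v) - 6)*exp(v)/(exp(6*v) + 4*exp(5*v) + 8*exp(4*v) + 10*exp(3*v) + 8*exp(2*v) + 4*exp(v) + 1)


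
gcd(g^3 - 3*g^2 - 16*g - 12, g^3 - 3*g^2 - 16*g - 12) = g^3 - 3*g^2 - 16*g - 12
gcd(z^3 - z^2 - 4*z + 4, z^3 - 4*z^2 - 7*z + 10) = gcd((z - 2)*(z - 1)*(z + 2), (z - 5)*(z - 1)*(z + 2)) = z^2 + z - 2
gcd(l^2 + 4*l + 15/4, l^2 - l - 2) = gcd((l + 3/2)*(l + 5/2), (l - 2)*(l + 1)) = 1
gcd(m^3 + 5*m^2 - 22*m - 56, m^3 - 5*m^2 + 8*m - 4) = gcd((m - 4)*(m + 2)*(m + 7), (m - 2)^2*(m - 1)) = 1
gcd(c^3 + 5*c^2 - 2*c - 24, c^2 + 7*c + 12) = c^2 + 7*c + 12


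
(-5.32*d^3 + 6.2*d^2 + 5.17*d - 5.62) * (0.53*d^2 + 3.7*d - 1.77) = -2.8196*d^5 - 16.398*d^4 + 35.0965*d^3 + 5.1764*d^2 - 29.9449*d + 9.9474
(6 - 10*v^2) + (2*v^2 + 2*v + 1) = -8*v^2 + 2*v + 7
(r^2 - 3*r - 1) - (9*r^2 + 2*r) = -8*r^2 - 5*r - 1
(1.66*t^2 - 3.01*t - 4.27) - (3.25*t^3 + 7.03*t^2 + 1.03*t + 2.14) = -3.25*t^3 - 5.37*t^2 - 4.04*t - 6.41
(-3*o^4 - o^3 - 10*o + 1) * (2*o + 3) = -6*o^5 - 11*o^4 - 3*o^3 - 20*o^2 - 28*o + 3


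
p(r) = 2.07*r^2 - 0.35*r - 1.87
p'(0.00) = -0.35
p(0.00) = -1.87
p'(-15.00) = -62.45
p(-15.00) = 469.13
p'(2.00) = 7.93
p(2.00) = 5.71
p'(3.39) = 13.68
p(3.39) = 20.73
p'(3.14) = 12.65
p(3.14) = 17.44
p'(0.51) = 1.76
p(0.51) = -1.51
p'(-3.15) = -13.39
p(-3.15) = 19.77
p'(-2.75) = -11.74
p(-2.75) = 14.75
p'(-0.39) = -1.96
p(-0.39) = -1.42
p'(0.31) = 0.93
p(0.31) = -1.78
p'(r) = 4.14*r - 0.35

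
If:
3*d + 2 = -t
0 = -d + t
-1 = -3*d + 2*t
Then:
No Solution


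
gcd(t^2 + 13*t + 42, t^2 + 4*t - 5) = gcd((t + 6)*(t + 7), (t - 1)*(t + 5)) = 1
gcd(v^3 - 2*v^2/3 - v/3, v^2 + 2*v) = v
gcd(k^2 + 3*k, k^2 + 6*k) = k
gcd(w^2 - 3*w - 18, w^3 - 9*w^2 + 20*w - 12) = w - 6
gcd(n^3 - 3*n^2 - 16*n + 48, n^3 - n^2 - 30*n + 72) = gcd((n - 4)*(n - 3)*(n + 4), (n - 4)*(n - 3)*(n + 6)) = n^2 - 7*n + 12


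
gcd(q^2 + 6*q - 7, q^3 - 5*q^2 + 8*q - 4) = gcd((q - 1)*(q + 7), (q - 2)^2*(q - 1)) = q - 1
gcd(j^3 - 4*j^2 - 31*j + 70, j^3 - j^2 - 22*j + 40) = j^2 + 3*j - 10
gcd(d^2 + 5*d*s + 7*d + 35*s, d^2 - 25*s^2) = d + 5*s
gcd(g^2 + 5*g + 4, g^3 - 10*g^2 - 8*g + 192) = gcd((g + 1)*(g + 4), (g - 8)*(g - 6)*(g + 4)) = g + 4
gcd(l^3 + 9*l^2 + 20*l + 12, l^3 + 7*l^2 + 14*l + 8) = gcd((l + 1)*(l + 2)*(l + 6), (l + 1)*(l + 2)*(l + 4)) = l^2 + 3*l + 2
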